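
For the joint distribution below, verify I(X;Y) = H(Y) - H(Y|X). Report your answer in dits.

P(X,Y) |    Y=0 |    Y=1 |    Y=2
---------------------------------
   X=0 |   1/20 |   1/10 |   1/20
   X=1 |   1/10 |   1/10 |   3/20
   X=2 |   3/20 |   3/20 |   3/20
I(X;Y) = 0.0070 dits

Mutual information has multiple equivalent forms:
- I(X;Y) = H(X) - H(X|Y)
- I(X;Y) = H(Y) - H(Y|X)
- I(X;Y) = H(X) + H(Y) - H(X,Y)

Computing all quantities:
H(X) = 0.4554, H(Y) = 0.4760, H(X,Y) = 0.9244
H(X|Y) = 0.4484, H(Y|X) = 0.4690

Verification:
H(X) - H(X|Y) = 0.4554 - 0.4484 = 0.0070
H(Y) - H(Y|X) = 0.4760 - 0.4690 = 0.0070
H(X) + H(Y) - H(X,Y) = 0.4554 + 0.4760 - 0.9244 = 0.0070

All forms give I(X;Y) = 0.0070 dits. ✓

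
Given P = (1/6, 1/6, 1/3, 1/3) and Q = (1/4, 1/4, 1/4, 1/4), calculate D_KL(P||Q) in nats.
0.0566 nats

KL divergence: D_KL(P||Q) = Σ p(x) log(p(x)/q(x))

Computing term by term:
  x=0: 1/6 × log_e[(1/6)/(1/4)] = 1/6 × -0.4055 = -0.0676
  x=1: 1/6 × log_e[(1/6)/(1/4)] = 1/6 × -0.4055 = -0.0676
  x=2: 1/3 × log_e[(1/3)/(1/4)] = 1/3 × 0.2877 = 0.0959
  x=3: 1/3 × log_e[(1/3)/(1/4)] = 1/3 × 0.2877 = 0.0959

D_KL(P||Q) = 0.0566 nats

Note: KL divergence is always non-negative and equals 0 iff P = Q.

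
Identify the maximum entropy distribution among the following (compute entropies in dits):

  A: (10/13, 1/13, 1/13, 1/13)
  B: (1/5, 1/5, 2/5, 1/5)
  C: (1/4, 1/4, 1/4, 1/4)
C

For a discrete distribution over n outcomes, entropy is maximized by the uniform distribution.

Computing entropies:
H(A) = 0.3447 dits
H(B) = 0.5786 dits
H(C) = 0.6021 dits

The uniform distribution (where all probabilities equal 1/4) achieves the maximum entropy of log_10(4) = 0.6021 dits.

Distribution C has the highest entropy.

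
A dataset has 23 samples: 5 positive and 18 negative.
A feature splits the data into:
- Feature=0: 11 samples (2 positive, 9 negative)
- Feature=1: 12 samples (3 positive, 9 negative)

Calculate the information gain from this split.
0.0050 bits

Information Gain = H(Y) - H(Y|Feature)

Before split:
P(positive) = 5/23 = 0.2174
H(Y) = 0.7554 bits

After split:
Feature=0: H = 0.6840 bits (weight = 11/23)
Feature=1: H = 0.8113 bits (weight = 12/23)
H(Y|Feature) = (11/23)×0.6840 + (12/23)×0.8113 = 0.7504 bits

Information Gain = 0.7554 - 0.7504 = 0.0050 bits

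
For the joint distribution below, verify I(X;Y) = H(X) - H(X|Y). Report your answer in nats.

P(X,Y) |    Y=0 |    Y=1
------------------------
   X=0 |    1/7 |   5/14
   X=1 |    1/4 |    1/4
I(X;Y) = 0.0243 nats

Mutual information has multiple equivalent forms:
- I(X;Y) = H(X) - H(X|Y)
- I(X;Y) = H(Y) - H(Y|X)
- I(X;Y) = H(X) + H(Y) - H(X,Y)

Computing all quantities:
H(X) = 0.6931, H(Y) = 0.6700, H(X,Y) = 1.3389
H(X|Y) = 0.6688, H(Y|X) = 0.6457

Verification:
H(X) - H(X|Y) = 0.6931 - 0.6688 = 0.0243
H(Y) - H(Y|X) = 0.6700 - 0.6457 = 0.0243
H(X) + H(Y) - H(X,Y) = 0.6931 + 0.6700 - 1.3389 = 0.0243

All forms give I(X;Y) = 0.0243 nats. ✓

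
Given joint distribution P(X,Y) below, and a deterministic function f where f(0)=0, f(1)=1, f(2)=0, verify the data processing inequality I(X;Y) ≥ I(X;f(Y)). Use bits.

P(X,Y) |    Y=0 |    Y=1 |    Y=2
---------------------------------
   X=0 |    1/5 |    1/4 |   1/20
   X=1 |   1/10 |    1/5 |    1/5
I(X;Y) = 0.0980, I(X;f(Y)) = 0.0073, inequality holds: 0.0980 ≥ 0.0073

Data Processing Inequality: For any Markov chain X → Y → Z, we have I(X;Y) ≥ I(X;Z).

Here Z = f(Y) is a deterministic function of Y, forming X → Y → Z.

Original I(X;Y) = 0.0980 bits

After applying f:
P(X,Z) where Z=f(Y):
- P(X,Z=0) = P(X,Y=0) + P(X,Y=2)
- P(X,Z=1) = P(X,Y=1)

I(X;Z) = I(X;f(Y)) = 0.0073 bits

Verification: 0.0980 ≥ 0.0073 ✓

Information cannot be created by processing; the function f can only lose information about X.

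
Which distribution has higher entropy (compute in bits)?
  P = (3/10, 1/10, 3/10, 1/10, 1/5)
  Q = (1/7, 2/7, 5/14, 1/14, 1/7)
P

Computing entropies in bits:
H(P) = 2.1710
H(Q) = 2.1210

Distribution P has higher entropy.

Intuition: The distribution closer to uniform (more spread out) has higher entropy.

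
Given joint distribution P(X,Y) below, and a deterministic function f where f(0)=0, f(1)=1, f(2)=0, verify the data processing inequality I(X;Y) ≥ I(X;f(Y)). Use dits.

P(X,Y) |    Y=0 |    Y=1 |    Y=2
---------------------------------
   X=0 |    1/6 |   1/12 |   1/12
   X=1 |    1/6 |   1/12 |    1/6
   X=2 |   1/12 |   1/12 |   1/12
I(X;Y) = 0.0073, I(X;f(Y)) = 0.0032, inequality holds: 0.0073 ≥ 0.0032

Data Processing Inequality: For any Markov chain X → Y → Z, we have I(X;Y) ≥ I(X;Z).

Here Z = f(Y) is a deterministic function of Y, forming X → Y → Z.

Original I(X;Y) = 0.0073 dits

After applying f:
P(X,Z) where Z=f(Y):
- P(X,Z=0) = P(X,Y=0) + P(X,Y=2)
- P(X,Z=1) = P(X,Y=1)

I(X;Z) = I(X;f(Y)) = 0.0032 dits

Verification: 0.0073 ≥ 0.0032 ✓

Information cannot be created by processing; the function f can only lose information about X.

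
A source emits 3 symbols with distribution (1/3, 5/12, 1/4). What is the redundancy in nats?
0.0211 nats

Redundancy measures how far a source is from maximum entropy:
R = H_max - H(X)

Maximum entropy for 3 symbols: H_max = log_e(3) = 1.0986 nats
Actual entropy: H(X) = 1.0776 nats
Redundancy: R = 1.0986 - 1.0776 = 0.0211 nats

This redundancy represents potential for compression: the source could be compressed by 0.0211 nats per symbol.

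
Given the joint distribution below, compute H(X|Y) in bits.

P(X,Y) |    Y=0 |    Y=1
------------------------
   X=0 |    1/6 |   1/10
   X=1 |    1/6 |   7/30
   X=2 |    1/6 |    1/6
1.5454 bits

Using the chain rule: H(X|Y) = H(X,Y) - H(Y)

First, compute H(X,Y) = 2.5454 bits

Marginal P(Y) = (1/2, 1/2)
H(Y) = 1.0000 bits

H(X|Y) = H(X,Y) - H(Y) = 2.5454 - 1.0000 = 1.5454 bits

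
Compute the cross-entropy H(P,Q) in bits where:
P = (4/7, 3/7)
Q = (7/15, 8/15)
1.0170 bits

Cross-entropy: H(P,Q) = -Σ p(x) log q(x)

Alternatively: H(P,Q) = H(P) + D_KL(P||Q)
H(P) = 0.9852 bits
D_KL(P||Q) = 0.0317 bits

H(P,Q) = 0.9852 + 0.0317 = 1.0170 bits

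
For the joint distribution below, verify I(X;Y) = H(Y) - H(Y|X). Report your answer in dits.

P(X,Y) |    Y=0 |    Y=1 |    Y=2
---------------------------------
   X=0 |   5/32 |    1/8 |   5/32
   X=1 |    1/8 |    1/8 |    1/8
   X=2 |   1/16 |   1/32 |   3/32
I(X;Y) = 0.0051 dits

Mutual information has multiple equivalent forms:
- I(X;Y) = H(X) - H(X|Y)
- I(X;Y) = H(Y) - H(Y|X)
- I(X;Y) = H(X) + H(Y) - H(X,Y)

Computing all quantities:
H(X) = 0.4531, H(Y) = 0.4741, H(X,Y) = 0.9221
H(X|Y) = 0.4480, H(Y|X) = 0.4690

Verification:
H(X) - H(X|Y) = 0.4531 - 0.4480 = 0.0051
H(Y) - H(Y|X) = 0.4741 - 0.4690 = 0.0051
H(X) + H(Y) - H(X,Y) = 0.4531 + 0.4741 - 0.9221 = 0.0051

All forms give I(X;Y) = 0.0051 dits. ✓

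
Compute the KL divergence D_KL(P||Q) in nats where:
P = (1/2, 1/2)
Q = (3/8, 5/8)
0.0323 nats

KL divergence: D_KL(P||Q) = Σ p(x) log(p(x)/q(x))

Computing term by term:
  x=0: 1/2 × log_e[(1/2)/(3/8)] = 1/2 × 0.2877 = 0.1438
  x=1: 1/2 × log_e[(1/2)/(5/8)] = 1/2 × -0.2231 = -0.1116

D_KL(P||Q) = 0.0323 nats

Note: KL divergence is always non-negative and equals 0 iff P = Q.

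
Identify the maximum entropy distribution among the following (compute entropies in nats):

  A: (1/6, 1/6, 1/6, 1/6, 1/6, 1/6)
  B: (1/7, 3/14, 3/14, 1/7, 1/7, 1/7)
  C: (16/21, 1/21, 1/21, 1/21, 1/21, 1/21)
A

For a discrete distribution over n outcomes, entropy is maximized by the uniform distribution.

Computing entropies:
H(A) = 1.7918 nats
H(B) = 1.7721 nats
H(C) = 0.9321 nats

The uniform distribution (where all probabilities equal 1/6) achieves the maximum entropy of log_e(6) = 1.7918 nats.

Distribution A has the highest entropy.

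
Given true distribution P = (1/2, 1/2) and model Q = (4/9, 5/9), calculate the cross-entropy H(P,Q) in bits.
1.0090 bits

Cross-entropy: H(P,Q) = -Σ p(x) log q(x)

Alternatively: H(P,Q) = H(P) + D_KL(P||Q)
H(P) = 1.0000 bits
D_KL(P||Q) = 0.0090 bits

H(P,Q) = 1.0000 + 0.0090 = 1.0090 bits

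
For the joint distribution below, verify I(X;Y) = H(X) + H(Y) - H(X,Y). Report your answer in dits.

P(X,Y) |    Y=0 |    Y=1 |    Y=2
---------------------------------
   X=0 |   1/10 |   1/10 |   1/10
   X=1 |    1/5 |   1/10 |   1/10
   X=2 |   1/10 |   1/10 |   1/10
I(X;Y) = 0.0060 dits

Mutual information has multiple equivalent forms:
- I(X;Y) = H(X) - H(X|Y)
- I(X;Y) = H(Y) - H(Y|X)
- I(X;Y) = H(X) + H(Y) - H(X,Y)

Computing all quantities:
H(X) = 0.4729, H(Y) = 0.4729, H(X,Y) = 0.9398
H(X|Y) = 0.4669, H(Y|X) = 0.4669

Verification:
H(X) - H(X|Y) = 0.4729 - 0.4669 = 0.0060
H(Y) - H(Y|X) = 0.4729 - 0.4669 = 0.0060
H(X) + H(Y) - H(X,Y) = 0.4729 + 0.4729 - 0.9398 = 0.0060

All forms give I(X;Y) = 0.0060 dits. ✓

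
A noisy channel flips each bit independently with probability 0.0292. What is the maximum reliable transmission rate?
0.8096 bits

For a binary symmetric channel (BSC) with error probability p:
Capacity C = 1 - H(p) bits per symbol

where H(p) = -p log₂(p) - (1-p) log₂(1-p) is the binary entropy function.

H(0.0292) = 0.1904 bits
C = 1 - 0.1904 = 0.8096 bits per symbol

This means we can reliably transmit up to 0.8096 bits of information per channel use.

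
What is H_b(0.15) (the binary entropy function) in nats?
0.4227 nats

The binary entropy function is:
H(p) = -p log(p) - (1-p) log(1-p)

H(0.15) = -0.15 × log_e(0.15) - 0.85 × log_e(0.85)
H(0.15) = 0.4227 nats

Note: Binary entropy is maximized at p=0.5 (H=1 bit) and minimized at p=0 or p=1 (H=0).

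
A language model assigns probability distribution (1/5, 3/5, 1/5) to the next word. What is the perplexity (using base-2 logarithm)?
2.5864

Perplexity is 2^H (or exp(H) for natural log).

First, H = -Σ p log p = 1.3710 bits
Perplexity = 2^1.3710 = 2.5864

Interpretation: The model's uncertainty is equivalent to choosing uniformly among 2.6 options.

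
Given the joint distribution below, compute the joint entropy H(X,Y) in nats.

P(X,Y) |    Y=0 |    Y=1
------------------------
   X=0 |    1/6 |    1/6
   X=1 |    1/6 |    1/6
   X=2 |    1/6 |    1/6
1.7918 nats

Joint entropy is H(X,Y) = -Σ_{x,y} p(x,y) log p(x,y).

Summing over all non-zero entries:
H(X,Y) = -[1/6·log_e(1/6) + 1/6·log_e(1/6) + 1/6·log_e(1/6) + 1/6·log_e(1/6) + 1/6·log_e(1/6) + 1/6·log_e(1/6)]
H(X,Y) = 1.7918 nats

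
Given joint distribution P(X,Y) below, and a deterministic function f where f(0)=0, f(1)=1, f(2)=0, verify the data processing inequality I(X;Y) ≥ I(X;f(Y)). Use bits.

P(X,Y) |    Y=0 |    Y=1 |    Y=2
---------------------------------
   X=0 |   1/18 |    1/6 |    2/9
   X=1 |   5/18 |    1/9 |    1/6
I(X;Y) = 0.1215, I(X;f(Y)) = 0.0271, inequality holds: 0.1215 ≥ 0.0271

Data Processing Inequality: For any Markov chain X → Y → Z, we have I(X;Y) ≥ I(X;Z).

Here Z = f(Y) is a deterministic function of Y, forming X → Y → Z.

Original I(X;Y) = 0.1215 bits

After applying f:
P(X,Z) where Z=f(Y):
- P(X,Z=0) = P(X,Y=0) + P(X,Y=2)
- P(X,Z=1) = P(X,Y=1)

I(X;Z) = I(X;f(Y)) = 0.0271 bits

Verification: 0.1215 ≥ 0.0271 ✓

Information cannot be created by processing; the function f can only lose information about X.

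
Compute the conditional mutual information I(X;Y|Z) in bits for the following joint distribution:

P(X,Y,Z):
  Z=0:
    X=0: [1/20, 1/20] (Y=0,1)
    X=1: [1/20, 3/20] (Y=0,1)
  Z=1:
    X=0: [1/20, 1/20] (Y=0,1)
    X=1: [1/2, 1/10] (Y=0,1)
0.0479 bits

Conditional mutual information: I(X;Y|Z) = H(X|Z) + H(Y|Z) - H(X,Y|Z)

H(Z) = 0.8813
H(X,Z) = 1.5710 → H(X|Z) = 0.6897
H(Y,Z) = 1.6815 → H(Y|Z) = 0.8002
H(X,Y,Z) = 2.3232 → H(X,Y|Z) = 1.4419

I(X;Y|Z) = 0.6897 + 0.8002 - 1.4419 = 0.0479 bits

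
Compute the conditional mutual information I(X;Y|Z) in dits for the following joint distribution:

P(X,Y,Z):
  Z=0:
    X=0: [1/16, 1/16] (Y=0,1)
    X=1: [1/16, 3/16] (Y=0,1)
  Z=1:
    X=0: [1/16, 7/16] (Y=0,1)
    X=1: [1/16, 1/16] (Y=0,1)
0.0214 dits

Conditional mutual information: I(X;Y|Z) = H(X|Z) + H(Y|Z) - H(X,Y|Z)

H(Z) = 0.2873
H(X,Z) = 0.5268 → H(X|Z) = 0.2395
H(Y,Z) = 0.5268 → H(Y|Z) = 0.2395
H(X,Y,Z) = 0.7449 → H(X,Y|Z) = 0.4576

I(X;Y|Z) = 0.2395 + 0.2395 - 0.4576 = 0.0214 dits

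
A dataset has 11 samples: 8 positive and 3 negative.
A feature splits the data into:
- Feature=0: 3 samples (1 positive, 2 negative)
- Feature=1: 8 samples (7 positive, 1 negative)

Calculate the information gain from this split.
0.1996 bits

Information Gain = H(Y) - H(Y|Feature)

Before split:
P(positive) = 8/11 = 0.7273
H(Y) = 0.8454 bits

After split:
Feature=0: H = 0.9183 bits (weight = 3/11)
Feature=1: H = 0.5436 bits (weight = 8/11)
H(Y|Feature) = (3/11)×0.9183 + (8/11)×0.5436 = 0.6458 bits

Information Gain = 0.8454 - 0.6458 = 0.1996 bits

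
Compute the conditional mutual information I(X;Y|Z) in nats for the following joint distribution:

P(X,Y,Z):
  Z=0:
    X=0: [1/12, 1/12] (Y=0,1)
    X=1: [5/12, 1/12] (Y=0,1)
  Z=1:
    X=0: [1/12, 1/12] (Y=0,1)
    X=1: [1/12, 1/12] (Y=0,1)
0.0341 nats

Conditional mutual information: I(X;Y|Z) = H(X|Z) + H(Y|Z) - H(X,Y|Z)

H(Z) = 0.6365
H(X,Z) = 1.2425 → H(X|Z) = 0.6059
H(Y,Z) = 1.2425 → H(Y|Z) = 0.6059
H(X,Y,Z) = 1.8143 → H(X,Y|Z) = 1.1778

I(X;Y|Z) = 0.6059 + 0.6059 - 1.1778 = 0.0341 nats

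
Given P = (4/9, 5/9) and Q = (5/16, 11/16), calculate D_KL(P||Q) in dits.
0.0166 dits

KL divergence: D_KL(P||Q) = Σ p(x) log(p(x)/q(x))

Computing term by term:
  x=0: 4/9 × log_10[(4/9)/(5/16)] = 4/9 × 0.1530 = 0.0680
  x=1: 5/9 × log_10[(5/9)/(11/16)] = 5/9 × -0.0925 = -0.0514

D_KL(P||Q) = 0.0166 dits

Note: KL divergence is always non-negative and equals 0 iff P = Q.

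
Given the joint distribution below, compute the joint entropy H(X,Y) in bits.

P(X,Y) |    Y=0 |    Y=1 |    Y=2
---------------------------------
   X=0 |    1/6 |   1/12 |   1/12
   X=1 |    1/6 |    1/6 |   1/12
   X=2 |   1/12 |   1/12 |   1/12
3.0850 bits

Joint entropy is H(X,Y) = -Σ_{x,y} p(x,y) log p(x,y).

Summing over all non-zero entries:
H(X,Y) = -[1/6·log_2(1/6) + 1/12·log_2(1/12) + 1/12·log_2(1/12) + 1/6·log_2(1/6) + 1/6·log_2(1/6) + 1/12·log_2(1/12) + 1/12·log_2(1/12) + 1/12·log_2(1/12) + 1/12·log_2(1/12)]
H(X,Y) = 3.0850 bits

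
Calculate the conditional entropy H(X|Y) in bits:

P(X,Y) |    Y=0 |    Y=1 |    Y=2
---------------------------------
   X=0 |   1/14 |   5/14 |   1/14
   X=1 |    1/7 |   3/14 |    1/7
0.9389 bits

Using the chain rule: H(X|Y) = H(X,Y) - H(Y)

First, compute H(X,Y) = 2.3527 bits

Marginal P(Y) = (3/14, 4/7, 3/14)
H(Y) = 1.4138 bits

H(X|Y) = H(X,Y) - H(Y) = 2.3527 - 1.4138 = 0.9389 bits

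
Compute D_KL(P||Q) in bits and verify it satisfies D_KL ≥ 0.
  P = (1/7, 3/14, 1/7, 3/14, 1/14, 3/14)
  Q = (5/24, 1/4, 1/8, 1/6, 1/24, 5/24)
0.0441 bits

KL divergence satisfies the Gibbs inequality: D_KL(P||Q) ≥ 0 for all distributions P, Q.

D_KL(P||Q) = Σ p(x) log(p(x)/q(x))
Term by term:
  x=0: 1/7 × log_2[(1/7)/(5/24)] = -0.0778
  x=1: 3/14 × log_2[(3/14)/(1/4)] = -0.0477
  x=2: 1/7 × log_2[(1/7)/(1/8)] = 0.0275
  x=3: 3/14 × log_2[(3/14)/(1/6)] = 0.0777
  x=4: 1/14 × log_2[(1/14)/(1/24)] = 0.0555
  x=5: 3/14 × log_2[(3/14)/(5/24)] = 0.0087
D_KL(P||Q) = 0.0441 bits

D_KL(P||Q) = 0.0441 ≥ 0 ✓

This non-negativity is a fundamental property: relative entropy cannot be negative because it measures how different Q is from P.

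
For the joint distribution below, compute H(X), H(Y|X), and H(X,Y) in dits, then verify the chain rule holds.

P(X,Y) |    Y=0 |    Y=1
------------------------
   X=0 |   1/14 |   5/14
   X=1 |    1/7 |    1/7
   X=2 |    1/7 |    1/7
H(X,Y) = 0.7245, H(X) = 0.4686, H(Y|X) = 0.2559 (all in dits)

Chain rule: H(X,Y) = H(X) + H(Y|X)

Left side — joint entropy directly:
H(X,Y) = -Σ p(x,y) log p(x,y) = 0.7245 dits

Right side — compute H(Y|X) from the conditional distributions:
P(X) = (3/7, 2/7, 2/7), so H(X) = 0.4686 dits
H(Y|X) = Σ_x P(X=x) · H(Y|X=x):
  P(Y|X=0) = (1/6, 5/6), H(Y|X=0) = 0.1957, weight P(X=0) = 3/7
  P(Y|X=1) = (1/2, 1/2), H(Y|X=1) = 0.3010, weight P(X=1) = 2/7
  P(Y|X=2) = (1/2, 1/2), H(Y|X=2) = 0.3010, weight P(X=2) = 2/7
H(Y|X) = 0.2559 dits

H(X) + H(Y|X) = 0.4686 + 0.2559 = 0.7245 dits

Both sides equal 0.7245 dits. ✓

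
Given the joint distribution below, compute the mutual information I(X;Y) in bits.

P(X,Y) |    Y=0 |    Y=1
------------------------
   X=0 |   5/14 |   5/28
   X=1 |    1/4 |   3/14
0.0124 bits

Mutual information: I(X;Y) = H(X) + H(Y) - H(X,Y)

Marginals:
P(X) = (15/28, 13/28), H(X) = 0.9963 bits
P(Y) = (17/28, 11/28), H(Y) = 0.9666 bits

Joint entropy: H(X,Y) = 1.9506 bits

I(X;Y) = 0.9963 + 0.9666 - 1.9506 = 0.0124 bits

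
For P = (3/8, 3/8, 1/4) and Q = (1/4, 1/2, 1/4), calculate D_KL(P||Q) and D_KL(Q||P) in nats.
D_KL(P||Q) = 0.0442, D_KL(Q||P) = 0.0425

KL divergence is not symmetric: D_KL(P||Q) ≠ D_KL(Q||P) in general.

D_KL(P||Q) = 0.0442 nats
D_KL(Q||P) = 0.0425 nats

No, they are not equal!

This asymmetry is why KL divergence is not a true distance metric.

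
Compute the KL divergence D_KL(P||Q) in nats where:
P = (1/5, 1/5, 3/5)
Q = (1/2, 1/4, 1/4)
0.2974 nats

KL divergence: D_KL(P||Q) = Σ p(x) log(p(x)/q(x))

Computing term by term:
  x=0: 1/5 × log_e[(1/5)/(1/2)] = 1/5 × -0.9163 = -0.1833
  x=1: 1/5 × log_e[(1/5)/(1/4)] = 1/5 × -0.2231 = -0.0446
  x=2: 3/5 × log_e[(3/5)/(1/4)] = 3/5 × 0.8755 = 0.5253

D_KL(P||Q) = 0.2974 nats

Note: KL divergence is always non-negative and equals 0 iff P = Q.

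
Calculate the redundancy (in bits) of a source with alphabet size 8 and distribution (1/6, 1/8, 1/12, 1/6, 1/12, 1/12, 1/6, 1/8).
0.0613 bits

Redundancy measures how far a source is from maximum entropy:
R = H_max - H(X)

Maximum entropy for 8 symbols: H_max = log_2(8) = 3.0000 bits
Actual entropy: H(X) = 2.9387 bits
Redundancy: R = 3.0000 - 2.9387 = 0.0613 bits

This redundancy represents potential for compression: the source could be compressed by 0.0613 bits per symbol.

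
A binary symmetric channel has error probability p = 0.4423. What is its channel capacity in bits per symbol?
0.0096 bits

For a binary symmetric channel (BSC) with error probability p:
Capacity C = 1 - H(p) bits per symbol

where H(p) = -p log₂(p) - (1-p) log₂(1-p) is the binary entropy function.

H(0.4423) = 0.9904 bits
C = 1 - 0.9904 = 0.0096 bits per symbol

This means we can reliably transmit up to 0.0096 bits of information per channel use.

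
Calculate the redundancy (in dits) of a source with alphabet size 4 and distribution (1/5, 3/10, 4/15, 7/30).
0.0049 dits

Redundancy measures how far a source is from maximum entropy:
R = H_max - H(X)

Maximum entropy for 4 symbols: H_max = log_10(4) = 0.6021 dits
Actual entropy: H(X) = 0.5972 dits
Redundancy: R = 0.6021 - 0.5972 = 0.0049 dits

This redundancy represents potential for compression: the source could be compressed by 0.0049 dits per symbol.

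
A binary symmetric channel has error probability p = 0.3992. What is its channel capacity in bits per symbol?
0.0295 bits

For a binary symmetric channel (BSC) with error probability p:
Capacity C = 1 - H(p) bits per symbol

where H(p) = -p log₂(p) - (1-p) log₂(1-p) is the binary entropy function.

H(0.3992) = 0.9705 bits
C = 1 - 0.9705 = 0.0295 bits per symbol

This means we can reliably transmit up to 0.0295 bits of information per channel use.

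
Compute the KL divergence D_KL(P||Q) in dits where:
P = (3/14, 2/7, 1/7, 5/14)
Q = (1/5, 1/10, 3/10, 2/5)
0.0731 dits

KL divergence: D_KL(P||Q) = Σ p(x) log(p(x)/q(x))

Computing term by term:
  x=0: 3/14 × log_10[(3/14)/(1/5)] = 3/14 × 0.0300 = 0.0064
  x=1: 2/7 × log_10[(2/7)/(1/10)] = 2/7 × 0.4559 = 0.1303
  x=2: 1/7 × log_10[(1/7)/(3/10)] = 1/7 × -0.3222 = -0.0460
  x=3: 5/14 × log_10[(5/14)/(2/5)] = 5/14 × -0.0492 = -0.0176

D_KL(P||Q) = 0.0731 dits

Note: KL divergence is always non-negative and equals 0 iff P = Q.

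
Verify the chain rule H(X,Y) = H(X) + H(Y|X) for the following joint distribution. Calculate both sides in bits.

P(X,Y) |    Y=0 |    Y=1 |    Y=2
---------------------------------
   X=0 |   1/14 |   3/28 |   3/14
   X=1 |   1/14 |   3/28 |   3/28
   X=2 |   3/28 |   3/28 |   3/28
H(X,Y) = 3.0917, H(X) = 1.5722, H(Y|X) = 1.5194 (all in bits)

Chain rule: H(X,Y) = H(X) + H(Y|X)

Left side — joint entropy directly:
H(X,Y) = -Σ p(x,y) log p(x,y) = 3.0917 bits

Right side — compute H(Y|X) from the conditional distributions:
P(X) = (11/28, 2/7, 9/28), so H(X) = 1.5722 bits
H(Y|X) = Σ_x P(X=x) · H(Y|X=x):
  P(Y|X=0) = (2/11, 3/11, 6/11), H(Y|X=0) = 1.4354, weight P(X=0) = 11/28
  P(Y|X=1) = (1/4, 3/8, 3/8), H(Y|X=1) = 1.5613, weight P(X=1) = 2/7
  P(Y|X=2) = (1/3, 1/3, 1/3), H(Y|X=2) = 1.5850, weight P(X=2) = 9/28
H(Y|X) = 1.5194 bits

H(X) + H(Y|X) = 1.5722 + 1.5194 = 3.0917 bits

Both sides equal 3.0917 bits. ✓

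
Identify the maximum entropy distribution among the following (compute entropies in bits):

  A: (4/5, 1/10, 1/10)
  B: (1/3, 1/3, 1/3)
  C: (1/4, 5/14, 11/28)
B

For a discrete distribution over n outcomes, entropy is maximized by the uniform distribution.

Computing entropies:
H(A) = 0.9219 bits
H(B) = 1.5850 bits
H(C) = 1.5601 bits

The uniform distribution (where all probabilities equal 1/3) achieves the maximum entropy of log_2(3) = 1.5850 bits.

Distribution B has the highest entropy.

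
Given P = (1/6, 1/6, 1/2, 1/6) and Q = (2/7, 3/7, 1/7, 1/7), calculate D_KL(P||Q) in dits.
0.1758 dits

KL divergence: D_KL(P||Q) = Σ p(x) log(p(x)/q(x))

Computing term by term:
  x=0: 1/6 × log_10[(1/6)/(2/7)] = 1/6 × -0.2341 = -0.0390
  x=1: 1/6 × log_10[(1/6)/(3/7)] = 1/6 × -0.4102 = -0.0684
  x=2: 1/2 × log_10[(1/2)/(1/7)] = 1/2 × 0.5441 = 0.2720
  x=3: 1/6 × log_10[(1/6)/(1/7)] = 1/6 × 0.0669 = 0.0112

D_KL(P||Q) = 0.1758 dits

Note: KL divergence is always non-negative and equals 0 iff P = Q.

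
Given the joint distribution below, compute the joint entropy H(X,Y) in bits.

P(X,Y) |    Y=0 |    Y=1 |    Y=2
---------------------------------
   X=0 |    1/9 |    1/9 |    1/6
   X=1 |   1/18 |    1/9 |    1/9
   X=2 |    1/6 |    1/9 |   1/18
3.0860 bits

Joint entropy is H(X,Y) = -Σ_{x,y} p(x,y) log p(x,y).

Summing over all non-zero entries:
H(X,Y) = -[1/9·log_2(1/9) + 1/9·log_2(1/9) + 1/6·log_2(1/6) + 1/18·log_2(1/18) + 1/9·log_2(1/9) + 1/9·log_2(1/9) + 1/6·log_2(1/6) + 1/9·log_2(1/9) + 1/18·log_2(1/18)]
H(X,Y) = 3.0860 bits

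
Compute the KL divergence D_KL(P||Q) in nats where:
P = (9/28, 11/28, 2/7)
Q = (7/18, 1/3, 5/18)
0.0114 nats

KL divergence: D_KL(P||Q) = Σ p(x) log(p(x)/q(x))

Computing term by term:
  x=0: 9/28 × log_e[(9/28)/(7/18)] = 9/28 × -0.1905 = -0.0612
  x=1: 11/28 × log_e[(11/28)/(1/3)] = 11/28 × 0.1643 = 0.0645
  x=2: 2/7 × log_e[(2/7)/(5/18)] = 2/7 × 0.0282 = 0.0080

D_KL(P||Q) = 0.0114 nats

Note: KL divergence is always non-negative and equals 0 iff P = Q.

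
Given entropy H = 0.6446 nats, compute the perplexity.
1.9052

Perplexity is e^H (or exp(H) for natural log).

H = 0.6446 nats
Perplexity = e^0.6446 = 1.9052

Interpretation: The model's uncertainty is equivalent to choosing uniformly among 1.9 options.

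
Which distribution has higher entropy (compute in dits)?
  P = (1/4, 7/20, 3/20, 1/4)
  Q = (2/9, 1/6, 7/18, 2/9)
P

Computing entropies in dits:
H(P) = 0.5842
H(Q) = 0.5795

Distribution P has higher entropy.

Intuition: The distribution closer to uniform (more spread out) has higher entropy.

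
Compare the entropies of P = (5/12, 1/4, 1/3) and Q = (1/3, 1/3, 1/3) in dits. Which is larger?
Q

Computing entropies in dits:
H(P) = 0.4680
H(Q) = 0.4771

Distribution Q has higher entropy.

Intuition: The distribution closer to uniform (more spread out) has higher entropy.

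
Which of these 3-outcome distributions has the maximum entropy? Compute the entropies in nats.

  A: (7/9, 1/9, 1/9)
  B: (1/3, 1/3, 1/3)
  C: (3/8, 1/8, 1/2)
B

For a discrete distribution over n outcomes, entropy is maximized by the uniform distribution.

Computing entropies:
H(A) = 0.6837 nats
H(B) = 1.0986 nats
H(C) = 0.9743 nats

The uniform distribution (where all probabilities equal 1/3) achieves the maximum entropy of log_e(3) = 1.0986 nats.

Distribution B has the highest entropy.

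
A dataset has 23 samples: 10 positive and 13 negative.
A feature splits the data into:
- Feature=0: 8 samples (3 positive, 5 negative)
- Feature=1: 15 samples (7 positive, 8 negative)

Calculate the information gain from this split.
0.0056 bits

Information Gain = H(Y) - H(Y|Feature)

Before split:
P(positive) = 10/23 = 0.4348
H(Y) = 0.9877 bits

After split:
Feature=0: H = 0.9544 bits (weight = 8/23)
Feature=1: H = 0.9968 bits (weight = 15/23)
H(Y|Feature) = (8/23)×0.9544 + (15/23)×0.9968 = 0.9821 bits

Information Gain = 0.9877 - 0.9821 = 0.0056 bits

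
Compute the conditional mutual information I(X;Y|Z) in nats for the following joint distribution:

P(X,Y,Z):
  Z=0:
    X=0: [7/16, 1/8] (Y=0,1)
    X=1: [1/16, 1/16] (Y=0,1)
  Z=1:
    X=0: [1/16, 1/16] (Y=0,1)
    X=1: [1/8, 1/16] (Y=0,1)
0.0226 nats

Conditional mutual information: I(X;Y|Z) = H(X|Z) + H(Y|Z) - H(X,Y|Z)

H(Z) = 0.6211
H(X,Z) = 1.1574 → H(X|Z) = 0.5363
H(Y,Z) = 1.2342 → H(Y|Z) = 0.6132
H(X,Y,Z) = 1.7480 → H(X,Y|Z) = 1.1269

I(X;Y|Z) = 0.5363 + 0.6132 - 1.1269 = 0.0226 nats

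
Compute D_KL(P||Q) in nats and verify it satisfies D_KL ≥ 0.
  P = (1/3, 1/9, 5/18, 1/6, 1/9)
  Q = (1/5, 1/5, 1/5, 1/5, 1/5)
0.1005 nats

KL divergence satisfies the Gibbs inequality: D_KL(P||Q) ≥ 0 for all distributions P, Q.

D_KL(P||Q) = Σ p(x) log(p(x)/q(x))
Term by term:
  x=0: 1/3 × log_e[(1/3)/(1/5)] = 0.1703
  x=1: 1/9 × log_e[(1/9)/(1/5)] = -0.0653
  x=2: 5/18 × log_e[(5/18)/(1/5)] = 0.0913
  x=3: 1/6 × log_e[(1/6)/(1/5)] = -0.0304
  x=4: 1/9 × log_e[(1/9)/(1/5)] = -0.0653
D_KL(P||Q) = 0.1005 nats

D_KL(P||Q) = 0.1005 ≥ 0 ✓

This non-negativity is a fundamental property: relative entropy cannot be negative because it measures how different Q is from P.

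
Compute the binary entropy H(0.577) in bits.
0.9828 bits

The binary entropy function is:
H(p) = -p log(p) - (1-p) log(1-p)

H(0.577) = -0.577 × log_2(0.577) - 0.423 × log_2(0.423)
H(0.577) = 0.9828 bits

Note: Binary entropy is maximized at p=0.5 (H=1 bit) and minimized at p=0 or p=1 (H=0).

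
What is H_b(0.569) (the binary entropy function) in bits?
0.9862 bits

The binary entropy function is:
H(p) = -p log(p) - (1-p) log(1-p)

H(0.569) = -0.569 × log_2(0.569) - 0.431 × log_2(0.431)
H(0.569) = 0.9862 bits

Note: Binary entropy is maximized at p=0.5 (H=1 bit) and minimized at p=0 or p=1 (H=0).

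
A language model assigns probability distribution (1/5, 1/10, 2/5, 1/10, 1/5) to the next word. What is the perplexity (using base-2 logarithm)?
4.3528

Perplexity is 2^H (or exp(H) for natural log).

First, H = -Σ p log p = 2.1219 bits
Perplexity = 2^2.1219 = 4.3528

Interpretation: The model's uncertainty is equivalent to choosing uniformly among 4.4 options.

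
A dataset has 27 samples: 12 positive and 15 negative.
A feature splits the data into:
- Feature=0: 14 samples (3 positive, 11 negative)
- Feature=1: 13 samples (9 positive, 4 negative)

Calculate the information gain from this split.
0.1736 bits

Information Gain = H(Y) - H(Y|Feature)

Before split:
P(positive) = 12/27 = 0.4444
H(Y) = 0.9911 bits

After split:
Feature=0: H = 0.7496 bits (weight = 14/27)
Feature=1: H = 0.8905 bits (weight = 13/27)
H(Y|Feature) = (14/27)×0.7496 + (13/27)×0.8905 = 0.8174 bits

Information Gain = 0.9911 - 0.8174 = 0.1736 bits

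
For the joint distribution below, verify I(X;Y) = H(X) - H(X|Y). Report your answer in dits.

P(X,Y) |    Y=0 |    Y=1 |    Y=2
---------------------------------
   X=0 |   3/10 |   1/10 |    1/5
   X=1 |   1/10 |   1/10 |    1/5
I(X;Y) = 0.0140 dits

Mutual information has multiple equivalent forms:
- I(X;Y) = H(X) - H(X|Y)
- I(X;Y) = H(Y) - H(Y|X)
- I(X;Y) = H(X) + H(Y) - H(X,Y)

Computing all quantities:
H(X) = 0.2923, H(Y) = 0.4581, H(X,Y) = 0.7365
H(X|Y) = 0.2783, H(Y|X) = 0.4442

Verification:
H(X) - H(X|Y) = 0.2923 - 0.2783 = 0.0140
H(Y) - H(Y|X) = 0.4581 - 0.4442 = 0.0140
H(X) + H(Y) - H(X,Y) = 0.2923 + 0.4581 - 0.7365 = 0.0140

All forms give I(X;Y) = 0.0140 dits. ✓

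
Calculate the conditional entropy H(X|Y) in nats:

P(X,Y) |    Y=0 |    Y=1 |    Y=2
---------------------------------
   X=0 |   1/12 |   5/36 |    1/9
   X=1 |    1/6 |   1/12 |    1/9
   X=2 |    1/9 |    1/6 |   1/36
1.0359 nats

Using the chain rule: H(X|Y) = H(X,Y) - H(Y)

First, compute H(X,Y) = 2.1175 nats

Marginal P(Y) = (13/36, 7/18, 1/4)
H(Y) = 1.0817 nats

H(X|Y) = H(X,Y) - H(Y) = 2.1175 - 1.0817 = 1.0359 nats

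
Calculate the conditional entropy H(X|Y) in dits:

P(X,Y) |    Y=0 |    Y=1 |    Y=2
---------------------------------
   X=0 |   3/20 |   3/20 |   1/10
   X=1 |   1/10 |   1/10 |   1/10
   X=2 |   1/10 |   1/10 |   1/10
0.4712 dits

Using the chain rule: H(X|Y) = H(X,Y) - H(Y)

First, compute H(X,Y) = 0.9472 dits

Marginal P(Y) = (7/20, 7/20, 3/10)
H(Y) = 0.4760 dits

H(X|Y) = H(X,Y) - H(Y) = 0.9472 - 0.4760 = 0.4712 dits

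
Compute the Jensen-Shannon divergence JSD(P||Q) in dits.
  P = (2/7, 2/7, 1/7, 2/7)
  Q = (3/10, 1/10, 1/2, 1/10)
0.0431 dits

Jensen-Shannon divergence is:
JSD(P||Q) = 0.5 × D_KL(P||M) + 0.5 × D_KL(Q||M)
where M = 0.5 × (P + Q) is the mixture distribution.

M = 0.5 × (2/7, 2/7, 1/7, 2/7) + 0.5 × (3/10, 1/10, 1/2, 1/10) = (0.292857, 0.192857, 9/28, 0.192857)

D_KL(P||M) = 0.0442 dits
D_KL(Q||M) = 0.0420 dits

JSD(P||Q) = 0.5 × 0.0442 + 0.5 × 0.0420 = 0.0431 dits

Unlike KL divergence, JSD is symmetric and bounded: 0 ≤ JSD ≤ log(2).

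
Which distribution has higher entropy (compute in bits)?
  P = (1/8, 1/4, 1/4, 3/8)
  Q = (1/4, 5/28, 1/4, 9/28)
Q

Computing entropies in bits:
H(P) = 1.9056
H(Q) = 1.9701

Distribution Q has higher entropy.

Intuition: The distribution closer to uniform (more spread out) has higher entropy.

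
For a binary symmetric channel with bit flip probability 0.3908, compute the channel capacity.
0.0347 bits

For a binary symmetric channel (BSC) with error probability p:
Capacity C = 1 - H(p) bits per symbol

where H(p) = -p log₂(p) - (1-p) log₂(1-p) is the binary entropy function.

H(0.3908) = 0.9653 bits
C = 1 - 0.9653 = 0.0347 bits per symbol

This means we can reliably transmit up to 0.0347 bits of information per channel use.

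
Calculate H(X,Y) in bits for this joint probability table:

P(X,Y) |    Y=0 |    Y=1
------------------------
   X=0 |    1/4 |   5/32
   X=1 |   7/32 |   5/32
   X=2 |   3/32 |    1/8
2.5117 bits

Joint entropy is H(X,Y) = -Σ_{x,y} p(x,y) log p(x,y).

Summing over all non-zero entries:
H(X,Y) = -[1/4·log_2(1/4) + 5/32·log_2(5/32) + 7/32·log_2(7/32) + 5/32·log_2(5/32) + 3/32·log_2(3/32) + 1/8·log_2(1/8)]
H(X,Y) = 2.5117 bits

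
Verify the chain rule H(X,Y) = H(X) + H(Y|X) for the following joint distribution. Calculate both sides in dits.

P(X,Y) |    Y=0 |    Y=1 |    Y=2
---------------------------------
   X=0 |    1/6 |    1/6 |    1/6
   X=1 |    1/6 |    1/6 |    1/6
H(X,Y) = 0.7782, H(X) = 0.3010, H(Y|X) = 0.4771 (all in dits)

Chain rule: H(X,Y) = H(X) + H(Y|X)

Left side — joint entropy directly:
H(X,Y) = -Σ p(x,y) log p(x,y) = 0.7782 dits

Right side — compute H(Y|X) from the conditional distributions:
P(X) = (1/2, 1/2), so H(X) = 0.3010 dits
H(Y|X) = Σ_x P(X=x) · H(Y|X=x):
  P(Y|X=0) = (1/3, 1/3, 1/3), H(Y|X=0) = 0.4771, weight P(X=0) = 1/2
  P(Y|X=1) = (1/3, 1/3, 1/3), H(Y|X=1) = 0.4771, weight P(X=1) = 1/2
H(Y|X) = 0.4771 dits

H(X) + H(Y|X) = 0.3010 + 0.4771 = 0.7782 dits

Both sides equal 0.7782 dits. ✓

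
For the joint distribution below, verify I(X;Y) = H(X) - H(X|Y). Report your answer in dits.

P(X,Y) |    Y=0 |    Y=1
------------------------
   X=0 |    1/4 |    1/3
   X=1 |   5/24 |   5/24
I(X;Y) = 0.0011 dits

Mutual information has multiple equivalent forms:
- I(X;Y) = H(X) - H(X|Y)
- I(X;Y) = H(Y) - H(Y|X)
- I(X;Y) = H(X) + H(Y) - H(X,Y)

Computing all quantities:
H(X) = 0.2950, H(Y) = 0.2995, H(X,Y) = 0.5934
H(X|Y) = 0.2939, H(Y|X) = 0.2984

Verification:
H(X) - H(X|Y) = 0.2950 - 0.2939 = 0.0011
H(Y) - H(Y|X) = 0.2995 - 0.2984 = 0.0011
H(X) + H(Y) - H(X,Y) = 0.2950 + 0.2995 - 0.5934 = 0.0011

All forms give I(X;Y) = 0.0011 dits. ✓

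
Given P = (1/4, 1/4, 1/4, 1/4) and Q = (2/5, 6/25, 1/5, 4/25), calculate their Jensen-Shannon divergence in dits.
0.0066 dits

Jensen-Shannon divergence is:
JSD(P||Q) = 0.5 × D_KL(P||M) + 0.5 × D_KL(Q||M)
where M = 0.5 × (P + Q) is the mixture distribution.

M = 0.5 × (1/4, 1/4, 1/4, 1/4) + 0.5 × (2/5, 6/25, 1/5, 4/25) = (13/40, 0.245, 9/40, 0.205)

D_KL(P||M) = 0.0067 dits
D_KL(Q||M) = 0.0065 dits

JSD(P||Q) = 0.5 × 0.0067 + 0.5 × 0.0065 = 0.0066 dits

Unlike KL divergence, JSD is symmetric and bounded: 0 ≤ JSD ≤ log(2).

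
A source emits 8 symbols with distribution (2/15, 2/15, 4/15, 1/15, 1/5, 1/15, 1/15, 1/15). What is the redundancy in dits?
0.0632 dits

Redundancy measures how far a source is from maximum entropy:
R = H_max - H(X)

Maximum entropy for 8 symbols: H_max = log_10(8) = 0.9031 dits
Actual entropy: H(X) = 0.8398 dits
Redundancy: R = 0.9031 - 0.8398 = 0.0632 dits

This redundancy represents potential for compression: the source could be compressed by 0.0632 dits per symbol.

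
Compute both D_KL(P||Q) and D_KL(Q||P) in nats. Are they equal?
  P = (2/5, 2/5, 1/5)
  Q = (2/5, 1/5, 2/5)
D_KL(P||Q) = 0.1386, D_KL(Q||P) = 0.1386

KL divergence is not symmetric: D_KL(P||Q) ≠ D_KL(Q||P) in general.

D_KL(P||Q) = 0.1386 nats
D_KL(Q||P) = 0.1386 nats

In this case they happen to be equal (to 4 decimal places).

This asymmetry is why KL divergence is not a true distance metric.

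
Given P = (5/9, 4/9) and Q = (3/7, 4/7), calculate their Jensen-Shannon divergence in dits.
0.0035 dits

Jensen-Shannon divergence is:
JSD(P||Q) = 0.5 × D_KL(P||M) + 0.5 × D_KL(Q||M)
where M = 0.5 × (P + Q) is the mixture distribution.

M = 0.5 × (5/9, 4/9) + 0.5 × (3/7, 4/7) = (0.492063, 0.507937)

D_KL(P||M) = 0.0035 dits
D_KL(Q||M) = 0.0035 dits

JSD(P||Q) = 0.5 × 0.0035 + 0.5 × 0.0035 = 0.0035 dits

Unlike KL divergence, JSD is symmetric and bounded: 0 ≤ JSD ≤ log(2).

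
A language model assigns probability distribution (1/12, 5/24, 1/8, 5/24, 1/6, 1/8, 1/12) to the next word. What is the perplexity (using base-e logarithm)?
6.5944

Perplexity is e^H (or exp(H) for natural log).

First, H = -Σ p log p = 1.8862 nats
Perplexity = e^1.8862 = 6.5944

Interpretation: The model's uncertainty is equivalent to choosing uniformly among 6.6 options.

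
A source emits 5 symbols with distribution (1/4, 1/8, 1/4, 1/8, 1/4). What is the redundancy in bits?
0.0719 bits

Redundancy measures how far a source is from maximum entropy:
R = H_max - H(X)

Maximum entropy for 5 symbols: H_max = log_2(5) = 2.3219 bits
Actual entropy: H(X) = 2.2500 bits
Redundancy: R = 2.3219 - 2.2500 = 0.0719 bits

This redundancy represents potential for compression: the source could be compressed by 0.0719 bits per symbol.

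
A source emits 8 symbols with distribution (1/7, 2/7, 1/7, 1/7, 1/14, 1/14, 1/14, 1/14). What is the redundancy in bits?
0.1926 bits

Redundancy measures how far a source is from maximum entropy:
R = H_max - H(X)

Maximum entropy for 8 symbols: H_max = log_2(8) = 3.0000 bits
Actual entropy: H(X) = 2.8074 bits
Redundancy: R = 3.0000 - 2.8074 = 0.1926 bits

This redundancy represents potential for compression: the source could be compressed by 0.1926 bits per symbol.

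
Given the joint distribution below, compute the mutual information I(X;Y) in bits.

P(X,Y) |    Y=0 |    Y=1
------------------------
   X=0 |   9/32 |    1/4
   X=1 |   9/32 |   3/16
0.0036 bits

Mutual information: I(X;Y) = H(X) + H(Y) - H(X,Y)

Marginals:
P(X) = (17/32, 15/32), H(X) = 0.9972 bits
P(Y) = (9/16, 7/16), H(Y) = 0.9887 bits

Joint entropy: H(X,Y) = 1.9822 bits

I(X;Y) = 0.9972 + 0.9887 - 1.9822 = 0.0036 bits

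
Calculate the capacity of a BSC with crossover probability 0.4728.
0.0021 bits

For a binary symmetric channel (BSC) with error probability p:
Capacity C = 1 - H(p) bits per symbol

where H(p) = -p log₂(p) - (1-p) log₂(1-p) is the binary entropy function.

H(0.4728) = 0.9979 bits
C = 1 - 0.9979 = 0.0021 bits per symbol

This means we can reliably transmit up to 0.0021 bits of information per channel use.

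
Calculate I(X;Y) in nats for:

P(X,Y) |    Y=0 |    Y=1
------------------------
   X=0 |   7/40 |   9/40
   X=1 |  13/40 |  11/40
0.0052 nats

Mutual information: I(X;Y) = H(X) + H(Y) - H(X,Y)

Marginals:
P(X) = (2/5, 3/5), H(X) = 0.6730 nats
P(Y) = (1/2, 1/2), H(Y) = 0.6931 nats

Joint entropy: H(X,Y) = 1.3609 nats

I(X;Y) = 0.6730 + 0.6931 - 1.3609 = 0.0052 nats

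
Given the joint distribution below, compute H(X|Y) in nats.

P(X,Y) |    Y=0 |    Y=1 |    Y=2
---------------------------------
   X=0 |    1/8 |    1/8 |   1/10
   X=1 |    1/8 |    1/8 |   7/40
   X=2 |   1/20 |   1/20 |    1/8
1.0456 nats

Using the chain rule: H(X|Y) = H(X,Y) - H(Y)

First, compute H(X,Y) = 2.1345 nats

Marginal P(Y) = (3/10, 3/10, 2/5)
H(Y) = 1.0889 nats

H(X|Y) = H(X,Y) - H(Y) = 2.1345 - 1.0889 = 1.0456 nats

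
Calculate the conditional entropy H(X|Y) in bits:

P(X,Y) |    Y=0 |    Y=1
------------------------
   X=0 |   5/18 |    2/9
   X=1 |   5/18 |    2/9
1.0000 bits

Using the chain rule: H(X|Y) = H(X,Y) - H(Y)

First, compute H(X,Y) = 1.9911 bits

Marginal P(Y) = (5/9, 4/9)
H(Y) = 0.9911 bits

H(X|Y) = H(X,Y) - H(Y) = 1.9911 - 0.9911 = 1.0000 bits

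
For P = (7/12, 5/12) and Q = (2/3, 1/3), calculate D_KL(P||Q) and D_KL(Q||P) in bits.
D_KL(P||Q) = 0.0218, D_KL(Q||P) = 0.0211

KL divergence is not symmetric: D_KL(P||Q) ≠ D_KL(Q||P) in general.

D_KL(P||Q) = 0.0218 bits
D_KL(Q||P) = 0.0211 bits

No, they are not equal!

This asymmetry is why KL divergence is not a true distance metric.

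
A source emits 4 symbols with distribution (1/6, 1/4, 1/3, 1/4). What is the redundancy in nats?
0.0283 nats

Redundancy measures how far a source is from maximum entropy:
R = H_max - H(X)

Maximum entropy for 4 symbols: H_max = log_e(4) = 1.3863 nats
Actual entropy: H(X) = 1.3580 nats
Redundancy: R = 1.3863 - 1.3580 = 0.0283 nats

This redundancy represents potential for compression: the source could be compressed by 0.0283 nats per symbol.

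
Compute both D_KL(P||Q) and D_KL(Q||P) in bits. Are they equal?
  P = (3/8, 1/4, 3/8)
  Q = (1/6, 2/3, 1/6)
D_KL(P||Q) = 0.5237, D_KL(Q||P) = 0.5534

KL divergence is not symmetric: D_KL(P||Q) ≠ D_KL(Q||P) in general.

D_KL(P||Q) = 0.5237 bits
D_KL(Q||P) = 0.5534 bits

No, they are not equal!

This asymmetry is why KL divergence is not a true distance metric.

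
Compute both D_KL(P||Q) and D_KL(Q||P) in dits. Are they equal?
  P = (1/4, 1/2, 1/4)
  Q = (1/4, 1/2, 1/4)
D_KL(P||Q) = 0.0000, D_KL(Q||P) = 0.0000

KL divergence is not symmetric: D_KL(P||Q) ≠ D_KL(Q||P) in general.

D_KL(P||Q) = 0.0000 dits
D_KL(Q||P) = 0.0000 dits

In this case they happen to be equal (to 4 decimal places).

This asymmetry is why KL divergence is not a true distance metric.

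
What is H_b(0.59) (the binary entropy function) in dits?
0.2940 dits

The binary entropy function is:
H(p) = -p log(p) - (1-p) log(1-p)

H(0.59) = -0.59 × log_10(0.59) - 0.41 × log_10(0.41)
H(0.59) = 0.2940 dits

Note: Binary entropy is maximized at p=0.5 (H=1 bit) and minimized at p=0 or p=1 (H=0).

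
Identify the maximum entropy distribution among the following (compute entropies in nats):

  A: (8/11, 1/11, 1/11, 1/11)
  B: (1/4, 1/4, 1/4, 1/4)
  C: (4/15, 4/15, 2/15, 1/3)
B

For a discrete distribution over n outcomes, entropy is maximized by the uniform distribution.

Computing entropies:
H(A) = 0.8856 nats
H(B) = 1.3863 nats
H(C) = 1.3398 nats

The uniform distribution (where all probabilities equal 1/4) achieves the maximum entropy of log_e(4) = 1.3863 nats.

Distribution B has the highest entropy.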